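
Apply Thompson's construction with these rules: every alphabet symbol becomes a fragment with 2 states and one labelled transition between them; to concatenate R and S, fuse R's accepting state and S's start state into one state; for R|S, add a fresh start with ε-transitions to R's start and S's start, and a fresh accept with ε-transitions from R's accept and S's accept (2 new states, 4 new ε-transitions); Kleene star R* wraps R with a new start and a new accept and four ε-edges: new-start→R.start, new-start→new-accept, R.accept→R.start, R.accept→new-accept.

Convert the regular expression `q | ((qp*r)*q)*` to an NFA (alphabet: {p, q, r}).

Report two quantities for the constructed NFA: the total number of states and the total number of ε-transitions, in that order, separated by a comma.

15, 16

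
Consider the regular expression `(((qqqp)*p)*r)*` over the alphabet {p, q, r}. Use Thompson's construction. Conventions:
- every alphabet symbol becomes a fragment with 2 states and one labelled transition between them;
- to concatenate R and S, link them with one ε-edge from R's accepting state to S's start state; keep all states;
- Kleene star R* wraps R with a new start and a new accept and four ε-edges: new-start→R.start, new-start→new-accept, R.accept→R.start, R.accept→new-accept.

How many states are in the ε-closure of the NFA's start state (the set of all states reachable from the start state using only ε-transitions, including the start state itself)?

Let C(F) = |ε-closure(F.start)| within fragment F, and note whether F accepts ε. Symbol fragments have C = 1 and do not accept ε. Then:
  qqqp : C equals the left operand's closure size = 1 (its accept is not ε-reachable, so the closure stops there)
  (qqqp)* : C = 1 (new start) + 1 (body) + 1 (new accept) = 3
  (qqqp)*p : C = 3 + 1 = 4 (closure spills across the concat boundary because the left factor accepts ε)
  ((qqqp)*p)* : the star's fresh start ε-reaches both the body's start and the fresh accept: C = 2 + 4 = 6
  ((qqqp)*p)*r : the left operand accepts ε, so the closure extends into the next operand (via the concat ε-link); C = 6 + 1 = 7
  (((qqqp)*p)*r)* : the star's fresh start ε-reaches both the body's start and the fresh accept: C = 2 + 7 = 9

9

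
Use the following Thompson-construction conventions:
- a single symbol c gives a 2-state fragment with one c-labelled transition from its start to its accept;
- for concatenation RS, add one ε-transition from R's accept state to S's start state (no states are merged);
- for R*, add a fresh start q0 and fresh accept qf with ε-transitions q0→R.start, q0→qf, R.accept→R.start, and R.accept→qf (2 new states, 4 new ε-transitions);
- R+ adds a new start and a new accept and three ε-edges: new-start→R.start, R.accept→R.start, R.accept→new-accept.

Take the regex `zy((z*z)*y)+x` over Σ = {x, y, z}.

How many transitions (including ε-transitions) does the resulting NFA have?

Per subexpression:
Each of the 6 symbol leaves contributes 1 transition (1 symbol, 0 ε).
  z* = 5 transitions (1 symbol, 4 ε)
  z*z = 7 transitions (2 symbol, 5 ε)
  (z*z)* = 11 transitions (2 symbol, 9 ε)
  (z*z)*y = 13 transitions (3 symbol, 10 ε)
  ((z*z)*y)+ = 16 transitions (3 symbol, 13 ε)
  zy((z*z)*y)+x = 22 transitions (6 symbol, 16 ε)

22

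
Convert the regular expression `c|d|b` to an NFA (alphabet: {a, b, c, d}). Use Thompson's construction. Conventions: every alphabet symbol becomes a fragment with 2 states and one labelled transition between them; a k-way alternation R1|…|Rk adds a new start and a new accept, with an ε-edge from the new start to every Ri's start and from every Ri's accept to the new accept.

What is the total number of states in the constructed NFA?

8

Bottom-up over the parse tree:
Each of the 3 symbol leaves contributes a 2-state fragment.
  c|d|b → 8 states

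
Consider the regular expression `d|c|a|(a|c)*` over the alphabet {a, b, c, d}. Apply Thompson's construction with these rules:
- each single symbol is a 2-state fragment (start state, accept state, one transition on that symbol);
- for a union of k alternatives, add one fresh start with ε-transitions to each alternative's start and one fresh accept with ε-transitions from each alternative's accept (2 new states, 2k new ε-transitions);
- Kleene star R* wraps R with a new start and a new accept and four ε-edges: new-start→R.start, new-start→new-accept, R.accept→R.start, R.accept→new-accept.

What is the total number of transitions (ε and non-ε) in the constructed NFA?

21

Recursing over subexpressions:
Each of the 5 symbol leaves contributes 1 transition (1 symbol, 0 ε).
  a|c → 6 transitions (2 symbol, 4 ε)
  (a|c)* → 10 transitions (2 symbol, 8 ε)
  d|c|a|(a|c)* → 21 transitions (5 symbol, 16 ε)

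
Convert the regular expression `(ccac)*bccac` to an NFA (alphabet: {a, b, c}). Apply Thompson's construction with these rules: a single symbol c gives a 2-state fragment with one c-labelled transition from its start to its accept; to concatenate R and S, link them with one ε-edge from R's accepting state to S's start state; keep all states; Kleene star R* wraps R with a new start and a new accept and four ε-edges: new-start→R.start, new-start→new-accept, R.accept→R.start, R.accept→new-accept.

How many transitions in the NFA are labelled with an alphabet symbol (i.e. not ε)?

9

Building bottom-up:
Each of the 9 symbol leaves contributes exactly 1 symbol transition.
  ccac — 4 symbol transitions
  (ccac)* — 4 symbol transitions
  (ccac)*bccac — 9 symbol transitions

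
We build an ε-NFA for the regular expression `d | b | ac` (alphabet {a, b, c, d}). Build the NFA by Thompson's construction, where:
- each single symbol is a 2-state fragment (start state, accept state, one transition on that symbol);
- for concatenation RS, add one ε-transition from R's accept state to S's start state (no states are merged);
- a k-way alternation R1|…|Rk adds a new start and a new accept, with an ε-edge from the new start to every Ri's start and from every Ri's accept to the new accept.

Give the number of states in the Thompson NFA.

10

Building bottom-up:
Each of the 4 symbol leaves contributes a 2-state fragment.
  ac — 4 states
  d | b | ac — 10 states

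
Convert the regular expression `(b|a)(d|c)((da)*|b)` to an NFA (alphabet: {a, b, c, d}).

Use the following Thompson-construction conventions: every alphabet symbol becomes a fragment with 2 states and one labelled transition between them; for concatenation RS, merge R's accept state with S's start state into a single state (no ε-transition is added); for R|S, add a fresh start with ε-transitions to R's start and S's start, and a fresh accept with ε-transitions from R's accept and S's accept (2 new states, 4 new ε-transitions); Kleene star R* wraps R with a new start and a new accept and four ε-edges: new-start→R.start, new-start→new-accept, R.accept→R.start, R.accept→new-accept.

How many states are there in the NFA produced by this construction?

19

By structural recursion:
Each of the 7 symbol leaves contributes a 2-state fragment.
  b|a → 6 states
  d|c → 6 states
  da → 3 states
  (da)* → 5 states
  (da)*|b → 9 states
  (b|a)(d|c)((da)*|b) → 19 states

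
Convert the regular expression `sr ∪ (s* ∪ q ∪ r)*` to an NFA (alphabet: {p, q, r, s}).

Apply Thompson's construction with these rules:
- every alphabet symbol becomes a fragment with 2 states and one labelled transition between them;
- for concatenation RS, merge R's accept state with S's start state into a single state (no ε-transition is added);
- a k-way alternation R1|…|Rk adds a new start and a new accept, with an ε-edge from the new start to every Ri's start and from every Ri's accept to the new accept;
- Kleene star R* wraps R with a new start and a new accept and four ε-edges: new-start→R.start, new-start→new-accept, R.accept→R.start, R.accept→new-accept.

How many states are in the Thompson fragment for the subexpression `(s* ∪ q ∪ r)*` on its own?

Fragment for `(s* ∪ q ∪ r)*`:
Each of the 3 symbol leaves contributes a 2-state fragment.
  s* : 4 states
  s* ∪ q ∪ r : 10 states
  (s* ∪ q ∪ r)* : 12 states

12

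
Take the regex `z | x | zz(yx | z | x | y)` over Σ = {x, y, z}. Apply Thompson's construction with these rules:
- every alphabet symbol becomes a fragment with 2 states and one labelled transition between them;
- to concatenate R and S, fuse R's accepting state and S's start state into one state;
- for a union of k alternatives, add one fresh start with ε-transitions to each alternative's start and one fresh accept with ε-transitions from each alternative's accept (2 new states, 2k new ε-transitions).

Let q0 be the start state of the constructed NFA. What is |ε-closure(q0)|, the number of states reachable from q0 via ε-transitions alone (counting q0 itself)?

4

Work bottom-up. For each fragment F, track |ε-closure(F.start)| and whether F's accept lies in that closure (i.e. whether F accepts ε). A single-symbol fragment has closure size 1 and does not accept ε.
  yx : |ε-closure| equals the left operand's closure size = 1 (its accept is not ε-reachable, so the closure stops there)
  yx | z | x | y : new start ε-reaches every alternative's start; none of them accept ε, so the new accept is not reached: |ε-closure| = 1 + 1 + 1 + 1 + 1 = 5
  zz(yx | z | x | y) : same as the first factor's closure: |ε-closure| = 1
  z | x | zz(yx | z | x | y) : |ε-closure| = 1 + 1 + 1 + 1 = 4 (the new accept is not ε-reachable since no branch accepts ε)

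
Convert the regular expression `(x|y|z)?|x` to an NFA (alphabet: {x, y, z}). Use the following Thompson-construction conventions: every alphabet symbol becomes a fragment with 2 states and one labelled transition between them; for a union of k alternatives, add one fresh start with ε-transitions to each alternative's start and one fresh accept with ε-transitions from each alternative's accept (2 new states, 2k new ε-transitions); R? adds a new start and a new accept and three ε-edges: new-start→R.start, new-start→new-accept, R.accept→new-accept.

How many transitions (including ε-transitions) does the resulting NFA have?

17

Bottom-up over the parse tree:
Each of the 4 symbol leaves contributes 1 transition (1 symbol, 0 ε).
  x|y|z → 9 transitions (3 symbol, 6 ε)
  (x|y|z)? → 12 transitions (3 symbol, 9 ε)
  (x|y|z)?|x → 17 transitions (4 symbol, 13 ε)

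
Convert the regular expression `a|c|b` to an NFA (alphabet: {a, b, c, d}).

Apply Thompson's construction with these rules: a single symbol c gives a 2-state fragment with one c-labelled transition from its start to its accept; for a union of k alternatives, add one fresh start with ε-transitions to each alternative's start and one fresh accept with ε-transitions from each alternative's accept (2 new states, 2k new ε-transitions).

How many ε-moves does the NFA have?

6

Building bottom-up:
Each of the 3 symbol leaves contributes 0 ε-transitions.
  a|c|b — 6 ε-transitions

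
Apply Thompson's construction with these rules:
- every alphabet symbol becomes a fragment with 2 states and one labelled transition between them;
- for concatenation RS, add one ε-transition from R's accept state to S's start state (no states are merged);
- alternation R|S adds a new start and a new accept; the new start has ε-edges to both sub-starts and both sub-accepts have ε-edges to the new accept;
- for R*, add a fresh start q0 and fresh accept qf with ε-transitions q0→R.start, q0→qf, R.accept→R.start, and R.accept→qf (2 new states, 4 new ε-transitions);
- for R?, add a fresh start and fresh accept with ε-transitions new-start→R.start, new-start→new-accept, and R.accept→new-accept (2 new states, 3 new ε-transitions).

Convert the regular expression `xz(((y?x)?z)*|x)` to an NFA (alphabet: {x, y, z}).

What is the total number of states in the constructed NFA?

20

Per subexpression:
Each of the 6 symbol leaves contributes a 2-state fragment.
  y? — 4 states
  y?x — 6 states
  (y?x)? — 8 states
  (y?x)?z — 10 states
  ((y?x)?z)* — 12 states
  ((y?x)?z)*|x — 16 states
  xz(((y?x)?z)*|x) — 20 states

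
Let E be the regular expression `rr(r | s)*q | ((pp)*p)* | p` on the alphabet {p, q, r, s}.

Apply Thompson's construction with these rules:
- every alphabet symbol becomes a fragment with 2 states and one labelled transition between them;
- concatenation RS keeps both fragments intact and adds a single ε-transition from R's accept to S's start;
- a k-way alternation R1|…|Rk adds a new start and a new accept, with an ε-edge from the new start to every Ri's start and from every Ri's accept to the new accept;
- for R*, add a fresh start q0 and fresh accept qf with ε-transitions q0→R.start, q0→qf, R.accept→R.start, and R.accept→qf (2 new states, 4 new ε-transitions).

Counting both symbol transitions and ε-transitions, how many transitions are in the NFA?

Bottom-up over the parse tree:
Each of the 9 symbol leaves contributes 1 transition (1 symbol, 0 ε).
  r | s : 6 transitions (2 symbol, 4 ε)
  (r | s)* : 10 transitions (2 symbol, 8 ε)
  rr(r | s)*q : 16 transitions (5 symbol, 11 ε)
  pp : 3 transitions (2 symbol, 1 ε)
  (pp)* : 7 transitions (2 symbol, 5 ε)
  (pp)*p : 9 transitions (3 symbol, 6 ε)
  ((pp)*p)* : 13 transitions (3 symbol, 10 ε)
  rr(r | s)*q | ((pp)*p)* | p : 36 transitions (9 symbol, 27 ε)

36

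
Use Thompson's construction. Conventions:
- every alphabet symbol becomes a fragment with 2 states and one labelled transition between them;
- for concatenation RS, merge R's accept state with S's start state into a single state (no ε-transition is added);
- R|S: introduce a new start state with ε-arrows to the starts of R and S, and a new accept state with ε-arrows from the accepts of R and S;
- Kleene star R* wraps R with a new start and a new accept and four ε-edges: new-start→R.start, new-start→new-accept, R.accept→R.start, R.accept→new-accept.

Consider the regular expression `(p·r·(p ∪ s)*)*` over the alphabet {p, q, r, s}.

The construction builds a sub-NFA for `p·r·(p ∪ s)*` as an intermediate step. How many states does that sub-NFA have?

10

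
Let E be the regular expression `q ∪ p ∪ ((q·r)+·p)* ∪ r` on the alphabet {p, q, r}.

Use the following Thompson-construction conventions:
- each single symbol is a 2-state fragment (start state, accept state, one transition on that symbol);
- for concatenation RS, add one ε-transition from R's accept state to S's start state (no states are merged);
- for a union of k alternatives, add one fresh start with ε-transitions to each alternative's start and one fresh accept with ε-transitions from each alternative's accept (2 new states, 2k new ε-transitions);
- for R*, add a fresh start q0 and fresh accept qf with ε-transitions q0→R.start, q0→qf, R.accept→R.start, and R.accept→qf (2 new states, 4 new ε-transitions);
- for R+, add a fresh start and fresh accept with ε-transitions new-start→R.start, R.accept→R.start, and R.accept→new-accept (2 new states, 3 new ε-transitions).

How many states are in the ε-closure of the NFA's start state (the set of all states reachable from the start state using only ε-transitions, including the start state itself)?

9

Work bottom-up. For each fragment F, track |ε-closure(F.start)| and whether F's accept lies in that closure (i.e. whether F accepts ε). A single-symbol fragment has closure size 1 and does not accept ε.
  q·r : same as the first factor's closure: |ε-closure| = 1
  (q·r)+ : |ε-closure| = 1 + 1 = 2 (the body doesn't accept ε, so the new accept is not reached)
  (q·r)+·p : same as the first factor's closure: |ε-closure| = 2
  ((q·r)+·p)* : |ε-closure| = 1 (new start) + 2 (body) + 1 (new accept) = 4
  q ∪ p ∪ ((q·r)+·p)* ∪ r : |ε-closure| = 1 (new start) + (1 + 1 + 4 + 1) + 1 (new accept, since some branch ε-reaches its own accept) = 9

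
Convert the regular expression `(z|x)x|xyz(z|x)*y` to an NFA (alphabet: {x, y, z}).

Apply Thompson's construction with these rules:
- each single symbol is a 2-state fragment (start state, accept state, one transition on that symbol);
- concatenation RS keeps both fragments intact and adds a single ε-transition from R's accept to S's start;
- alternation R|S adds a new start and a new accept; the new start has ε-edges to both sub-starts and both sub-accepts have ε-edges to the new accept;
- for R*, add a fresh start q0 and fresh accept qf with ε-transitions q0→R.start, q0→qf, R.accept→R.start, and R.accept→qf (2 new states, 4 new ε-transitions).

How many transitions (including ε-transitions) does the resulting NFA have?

30

Per subexpression:
Each of the 9 symbol leaves contributes 1 transition (1 symbol, 0 ε).
  z|x → 6 transitions (2 symbol, 4 ε)
  (z|x)x → 8 transitions (3 symbol, 5 ε)
  z|x → 6 transitions (2 symbol, 4 ε)
  (z|x)* → 10 transitions (2 symbol, 8 ε)
  xyz(z|x)*y → 18 transitions (6 symbol, 12 ε)
  (z|x)x|xyz(z|x)*y → 30 transitions (9 symbol, 21 ε)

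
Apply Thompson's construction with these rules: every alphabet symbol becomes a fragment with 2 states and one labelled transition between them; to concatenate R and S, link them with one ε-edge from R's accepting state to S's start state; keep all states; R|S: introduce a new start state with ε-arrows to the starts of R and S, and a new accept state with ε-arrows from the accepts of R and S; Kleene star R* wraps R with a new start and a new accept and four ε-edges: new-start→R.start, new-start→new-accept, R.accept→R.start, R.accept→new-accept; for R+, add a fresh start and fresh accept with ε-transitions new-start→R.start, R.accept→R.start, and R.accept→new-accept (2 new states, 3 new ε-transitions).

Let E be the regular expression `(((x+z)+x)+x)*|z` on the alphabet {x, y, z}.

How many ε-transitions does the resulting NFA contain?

20

Bottom-up over the parse tree:
Each of the 5 symbol leaves contributes 0 ε-transitions.
  x+ = 3 ε-transitions
  x+z = 4 ε-transitions
  (x+z)+ = 7 ε-transitions
  (x+z)+x = 8 ε-transitions
  ((x+z)+x)+ = 11 ε-transitions
  ((x+z)+x)+x = 12 ε-transitions
  (((x+z)+x)+x)* = 16 ε-transitions
  (((x+z)+x)+x)*|z = 20 ε-transitions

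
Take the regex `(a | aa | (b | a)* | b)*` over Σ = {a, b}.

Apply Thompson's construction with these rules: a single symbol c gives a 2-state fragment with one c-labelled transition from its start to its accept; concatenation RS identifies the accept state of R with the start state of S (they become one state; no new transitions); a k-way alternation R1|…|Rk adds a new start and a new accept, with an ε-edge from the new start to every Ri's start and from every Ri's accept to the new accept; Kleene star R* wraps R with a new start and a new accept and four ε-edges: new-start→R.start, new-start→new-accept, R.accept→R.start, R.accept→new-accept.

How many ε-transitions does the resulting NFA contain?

20

Bottom-up over the parse tree:
Each of the 6 symbol leaves contributes 0 ε-transitions.
  aa → 0 ε-transitions
  b | a → 4 ε-transitions
  (b | a)* → 8 ε-transitions
  a | aa | (b | a)* | b → 16 ε-transitions
  (a | aa | (b | a)* | b)* → 20 ε-transitions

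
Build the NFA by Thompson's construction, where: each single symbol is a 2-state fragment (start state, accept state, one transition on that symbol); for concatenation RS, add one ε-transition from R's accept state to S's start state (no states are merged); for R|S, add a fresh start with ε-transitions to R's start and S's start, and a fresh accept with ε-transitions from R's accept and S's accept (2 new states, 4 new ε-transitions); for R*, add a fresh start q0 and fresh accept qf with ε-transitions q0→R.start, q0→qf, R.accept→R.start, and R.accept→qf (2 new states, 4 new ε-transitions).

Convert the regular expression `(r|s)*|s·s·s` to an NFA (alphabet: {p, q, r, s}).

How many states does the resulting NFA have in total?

16

Recursing over subexpressions:
Each of the 5 symbol leaves contributes a 2-state fragment.
  r|s : 6 states
  (r|s)* : 8 states
  s·s·s : 6 states
  (r|s)*|s·s·s : 16 states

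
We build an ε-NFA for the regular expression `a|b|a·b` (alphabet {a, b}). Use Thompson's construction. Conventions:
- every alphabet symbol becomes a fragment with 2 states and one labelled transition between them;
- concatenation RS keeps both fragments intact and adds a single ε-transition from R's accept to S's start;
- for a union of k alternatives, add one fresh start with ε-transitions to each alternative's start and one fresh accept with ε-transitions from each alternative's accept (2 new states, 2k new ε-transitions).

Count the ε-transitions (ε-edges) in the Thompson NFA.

By structural recursion:
Each of the 4 symbol leaves contributes 0 ε-transitions.
  a·b — 1 ε-transition
  a|b|a·b — 7 ε-transitions

7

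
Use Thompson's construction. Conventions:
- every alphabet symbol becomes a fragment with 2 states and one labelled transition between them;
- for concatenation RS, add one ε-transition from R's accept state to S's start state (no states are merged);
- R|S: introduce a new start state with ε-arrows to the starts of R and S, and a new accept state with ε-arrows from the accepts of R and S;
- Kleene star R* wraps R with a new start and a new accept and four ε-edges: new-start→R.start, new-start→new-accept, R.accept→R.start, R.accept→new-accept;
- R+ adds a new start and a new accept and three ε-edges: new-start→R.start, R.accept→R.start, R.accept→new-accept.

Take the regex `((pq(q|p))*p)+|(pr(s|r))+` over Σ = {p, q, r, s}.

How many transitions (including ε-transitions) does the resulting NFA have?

36

Per subexpression:
Each of the 9 symbol leaves contributes 1 transition (1 symbol, 0 ε).
  q|p = 6 transitions (2 symbol, 4 ε)
  pq(q|p) = 10 transitions (4 symbol, 6 ε)
  (pq(q|p))* = 14 transitions (4 symbol, 10 ε)
  (pq(q|p))*p = 16 transitions (5 symbol, 11 ε)
  ((pq(q|p))*p)+ = 19 transitions (5 symbol, 14 ε)
  s|r = 6 transitions (2 symbol, 4 ε)
  pr(s|r) = 10 transitions (4 symbol, 6 ε)
  (pr(s|r))+ = 13 transitions (4 symbol, 9 ε)
  ((pq(q|p))*p)+|(pr(s|r))+ = 36 transitions (9 symbol, 27 ε)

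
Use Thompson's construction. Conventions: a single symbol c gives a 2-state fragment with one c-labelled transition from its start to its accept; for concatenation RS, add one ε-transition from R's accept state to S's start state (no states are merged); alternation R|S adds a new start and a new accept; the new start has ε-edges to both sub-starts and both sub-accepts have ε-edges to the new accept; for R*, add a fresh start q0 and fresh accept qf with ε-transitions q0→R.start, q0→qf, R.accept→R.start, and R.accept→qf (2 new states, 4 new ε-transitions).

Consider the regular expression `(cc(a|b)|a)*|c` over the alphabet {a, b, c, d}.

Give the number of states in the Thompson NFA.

20

Bottom-up over the parse tree:
Each of the 6 symbol leaves contributes a 2-state fragment.
  a|b → 6 states
  cc(a|b) → 10 states
  cc(a|b)|a → 14 states
  (cc(a|b)|a)* → 16 states
  (cc(a|b)|a)*|c → 20 states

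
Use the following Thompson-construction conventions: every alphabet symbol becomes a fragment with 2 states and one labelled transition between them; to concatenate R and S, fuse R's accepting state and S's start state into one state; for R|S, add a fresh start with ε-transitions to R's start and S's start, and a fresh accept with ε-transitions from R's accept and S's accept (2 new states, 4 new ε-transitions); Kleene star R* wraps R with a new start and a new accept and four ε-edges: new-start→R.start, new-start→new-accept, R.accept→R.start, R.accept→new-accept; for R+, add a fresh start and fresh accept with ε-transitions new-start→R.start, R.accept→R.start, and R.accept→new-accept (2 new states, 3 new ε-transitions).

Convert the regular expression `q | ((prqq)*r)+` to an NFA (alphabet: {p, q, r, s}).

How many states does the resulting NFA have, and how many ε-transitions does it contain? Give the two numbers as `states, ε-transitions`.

14, 11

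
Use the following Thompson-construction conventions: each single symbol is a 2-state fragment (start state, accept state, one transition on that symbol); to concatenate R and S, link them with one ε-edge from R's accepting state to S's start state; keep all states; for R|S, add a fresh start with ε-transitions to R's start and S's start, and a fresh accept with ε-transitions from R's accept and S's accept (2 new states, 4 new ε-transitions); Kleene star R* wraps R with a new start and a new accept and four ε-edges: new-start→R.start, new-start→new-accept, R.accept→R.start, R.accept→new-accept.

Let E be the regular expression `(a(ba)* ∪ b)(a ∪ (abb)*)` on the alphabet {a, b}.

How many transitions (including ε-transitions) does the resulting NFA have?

29

By structural recursion:
Each of the 8 symbol leaves contributes 1 transition (1 symbol, 0 ε).
  ba : 3 transitions (2 symbol, 1 ε)
  (ba)* : 7 transitions (2 symbol, 5 ε)
  a(ba)* : 9 transitions (3 symbol, 6 ε)
  a(ba)* ∪ b : 14 transitions (4 symbol, 10 ε)
  abb : 5 transitions (3 symbol, 2 ε)
  (abb)* : 9 transitions (3 symbol, 6 ε)
  a ∪ (abb)* : 14 transitions (4 symbol, 10 ε)
  (a(ba)* ∪ b)(a ∪ (abb)*) : 29 transitions (8 symbol, 21 ε)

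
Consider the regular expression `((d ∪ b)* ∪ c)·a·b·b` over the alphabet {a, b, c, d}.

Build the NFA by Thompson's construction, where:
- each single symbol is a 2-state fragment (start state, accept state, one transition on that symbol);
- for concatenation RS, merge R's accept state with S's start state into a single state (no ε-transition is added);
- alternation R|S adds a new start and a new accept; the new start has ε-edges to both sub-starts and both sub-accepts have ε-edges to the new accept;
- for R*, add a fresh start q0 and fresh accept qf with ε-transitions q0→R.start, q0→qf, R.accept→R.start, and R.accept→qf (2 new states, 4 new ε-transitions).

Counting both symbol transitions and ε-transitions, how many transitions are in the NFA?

Recursing over subexpressions:
Each of the 6 symbol leaves contributes 1 transition (1 symbol, 0 ε).
  d ∪ b — 6 transitions (2 symbol, 4 ε)
  (d ∪ b)* — 10 transitions (2 symbol, 8 ε)
  (d ∪ b)* ∪ c — 15 transitions (3 symbol, 12 ε)
  ((d ∪ b)* ∪ c)·a·b·b — 18 transitions (6 symbol, 12 ε)

18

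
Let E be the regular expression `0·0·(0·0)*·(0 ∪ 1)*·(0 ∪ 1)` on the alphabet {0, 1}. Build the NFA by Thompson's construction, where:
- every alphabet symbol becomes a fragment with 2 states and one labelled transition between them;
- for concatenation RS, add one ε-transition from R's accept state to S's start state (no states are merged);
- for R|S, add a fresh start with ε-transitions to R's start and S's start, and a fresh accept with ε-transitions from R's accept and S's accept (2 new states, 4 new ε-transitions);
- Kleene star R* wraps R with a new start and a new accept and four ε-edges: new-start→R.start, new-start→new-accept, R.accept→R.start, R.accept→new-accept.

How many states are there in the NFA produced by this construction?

24

Bottom-up over the parse tree:
Each of the 8 symbol leaves contributes a 2-state fragment.
  0·0 — 4 states
  (0·0)* — 6 states
  0 ∪ 1 — 6 states
  (0 ∪ 1)* — 8 states
  0 ∪ 1 — 6 states
  0·0·(0·0)*·(0 ∪ 1)*·(0 ∪ 1) — 24 states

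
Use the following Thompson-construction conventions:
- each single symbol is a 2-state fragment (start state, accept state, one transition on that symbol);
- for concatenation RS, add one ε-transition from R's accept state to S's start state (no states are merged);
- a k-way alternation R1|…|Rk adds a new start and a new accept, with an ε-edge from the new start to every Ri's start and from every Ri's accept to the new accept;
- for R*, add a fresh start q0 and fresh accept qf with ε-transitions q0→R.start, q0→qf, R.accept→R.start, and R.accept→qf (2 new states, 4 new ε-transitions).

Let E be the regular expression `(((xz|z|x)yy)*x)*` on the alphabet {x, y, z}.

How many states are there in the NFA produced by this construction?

20

Per subexpression:
Each of the 7 symbol leaves contributes a 2-state fragment.
  xz — 4 states
  xz|z|x — 10 states
  (xz|z|x)yy — 14 states
  ((xz|z|x)yy)* — 16 states
  ((xz|z|x)yy)*x — 18 states
  (((xz|z|x)yy)*x)* — 20 states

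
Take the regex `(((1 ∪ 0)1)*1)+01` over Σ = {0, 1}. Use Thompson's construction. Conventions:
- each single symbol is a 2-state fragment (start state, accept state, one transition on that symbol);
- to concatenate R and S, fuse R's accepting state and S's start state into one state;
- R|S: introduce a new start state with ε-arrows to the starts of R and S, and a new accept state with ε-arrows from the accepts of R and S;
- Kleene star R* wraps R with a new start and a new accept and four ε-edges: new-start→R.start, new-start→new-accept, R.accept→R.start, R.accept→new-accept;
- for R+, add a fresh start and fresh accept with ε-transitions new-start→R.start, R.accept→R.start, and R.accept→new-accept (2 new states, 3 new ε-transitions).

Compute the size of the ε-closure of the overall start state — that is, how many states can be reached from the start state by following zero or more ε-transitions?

6

Compute the ε-closure size of each fragment's start state recursively; a symbol fragment's start has no outgoing ε-edge, so its closure is just itself (size 1).
  1 ∪ 0 → |ε-closure| = 1 + 1 + 1 = 3 (the new accept is not ε-reachable since no branch accepts ε)
  (1 ∪ 0)1 → |ε-closure| equals the left operand's closure size = 3 (its accept is not ε-reachable, so the closure stops there)
  ((1 ∪ 0)1)* → |ε-closure| = 1 (new start) + 3 (body) + 1 (new accept) = 5
  ((1 ∪ 0)1)*1 → the left operand accepts ε, so the closure extends into the next operand (the shared merged state is already counted); |ε-closure| = 5 + (1−1) = 5
  (((1 ∪ 0)1)*1)+ → new start ε-reaches only the body's start; the new accept needs a symbol first: |ε-closure| = 1 + 5 = 6
  (((1 ∪ 0)1)*1)+01 → same as the first factor's closure: |ε-closure| = 6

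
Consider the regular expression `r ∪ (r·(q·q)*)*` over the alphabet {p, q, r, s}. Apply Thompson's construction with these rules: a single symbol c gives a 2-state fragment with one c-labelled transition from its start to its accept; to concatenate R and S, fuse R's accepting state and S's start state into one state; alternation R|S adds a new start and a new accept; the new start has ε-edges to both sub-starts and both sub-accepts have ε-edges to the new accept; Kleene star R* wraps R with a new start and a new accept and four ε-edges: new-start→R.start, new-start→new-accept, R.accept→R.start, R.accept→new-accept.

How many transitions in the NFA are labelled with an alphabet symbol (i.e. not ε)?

Per subexpression:
Each of the 4 symbol leaves contributes exactly 1 symbol transition.
  q·q → 2 symbol transitions
  (q·q)* → 2 symbol transitions
  r·(q·q)* → 3 symbol transitions
  (r·(q·q)*)* → 3 symbol transitions
  r ∪ (r·(q·q)*)* → 4 symbol transitions

4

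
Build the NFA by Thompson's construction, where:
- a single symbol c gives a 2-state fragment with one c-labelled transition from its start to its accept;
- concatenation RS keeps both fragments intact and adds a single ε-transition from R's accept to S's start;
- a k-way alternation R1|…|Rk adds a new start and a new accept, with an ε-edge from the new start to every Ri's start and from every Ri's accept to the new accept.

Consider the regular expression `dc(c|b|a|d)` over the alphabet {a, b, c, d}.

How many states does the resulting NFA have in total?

14

By structural recursion:
Each of the 6 symbol leaves contributes a 2-state fragment.
  c|b|a|d — 10 states
  dc(c|b|a|d) — 14 states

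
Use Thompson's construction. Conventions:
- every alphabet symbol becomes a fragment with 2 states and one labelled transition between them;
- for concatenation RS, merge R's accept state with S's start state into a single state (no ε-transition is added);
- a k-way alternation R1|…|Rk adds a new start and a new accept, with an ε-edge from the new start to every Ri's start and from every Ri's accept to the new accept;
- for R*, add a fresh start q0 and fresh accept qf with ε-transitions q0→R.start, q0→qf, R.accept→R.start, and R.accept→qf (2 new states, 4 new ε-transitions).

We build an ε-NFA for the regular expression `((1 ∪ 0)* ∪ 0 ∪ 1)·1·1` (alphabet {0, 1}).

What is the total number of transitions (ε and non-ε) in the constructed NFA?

Recursing over subexpressions:
Each of the 6 symbol leaves contributes 1 transition (1 symbol, 0 ε).
  1 ∪ 0 : 6 transitions (2 symbol, 4 ε)
  (1 ∪ 0)* : 10 transitions (2 symbol, 8 ε)
  (1 ∪ 0)* ∪ 0 ∪ 1 : 18 transitions (4 symbol, 14 ε)
  ((1 ∪ 0)* ∪ 0 ∪ 1)·1·1 : 20 transitions (6 symbol, 14 ε)

20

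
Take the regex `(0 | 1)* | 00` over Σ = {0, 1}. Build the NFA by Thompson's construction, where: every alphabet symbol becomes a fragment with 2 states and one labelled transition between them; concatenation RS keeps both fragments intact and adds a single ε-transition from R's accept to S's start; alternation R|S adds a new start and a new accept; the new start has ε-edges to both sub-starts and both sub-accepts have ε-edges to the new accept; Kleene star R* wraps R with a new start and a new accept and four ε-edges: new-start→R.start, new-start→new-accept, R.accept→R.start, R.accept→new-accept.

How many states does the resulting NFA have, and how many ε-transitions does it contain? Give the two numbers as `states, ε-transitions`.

14, 13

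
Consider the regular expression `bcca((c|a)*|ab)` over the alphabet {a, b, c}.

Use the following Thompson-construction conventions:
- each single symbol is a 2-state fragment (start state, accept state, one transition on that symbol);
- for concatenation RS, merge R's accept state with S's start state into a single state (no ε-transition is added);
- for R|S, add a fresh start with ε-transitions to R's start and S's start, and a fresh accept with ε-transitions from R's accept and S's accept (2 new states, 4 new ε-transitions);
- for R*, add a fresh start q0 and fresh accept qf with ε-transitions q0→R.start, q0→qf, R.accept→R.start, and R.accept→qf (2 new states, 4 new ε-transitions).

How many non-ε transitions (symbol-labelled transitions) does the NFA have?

Per subexpression:
Each of the 8 symbol leaves contributes exactly 1 symbol transition.
  c|a → 2 symbol transitions
  (c|a)* → 2 symbol transitions
  ab → 2 symbol transitions
  (c|a)*|ab → 4 symbol transitions
  bcca((c|a)*|ab) → 8 symbol transitions

8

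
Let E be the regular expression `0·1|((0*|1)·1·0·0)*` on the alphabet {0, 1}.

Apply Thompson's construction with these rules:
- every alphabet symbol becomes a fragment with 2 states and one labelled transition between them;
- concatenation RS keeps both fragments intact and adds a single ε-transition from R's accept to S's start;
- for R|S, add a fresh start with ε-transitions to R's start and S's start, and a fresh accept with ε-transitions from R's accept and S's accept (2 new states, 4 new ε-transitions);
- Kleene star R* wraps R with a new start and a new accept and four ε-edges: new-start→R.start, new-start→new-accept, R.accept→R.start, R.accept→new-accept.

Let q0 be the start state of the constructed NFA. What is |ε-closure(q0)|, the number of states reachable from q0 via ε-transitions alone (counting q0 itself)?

12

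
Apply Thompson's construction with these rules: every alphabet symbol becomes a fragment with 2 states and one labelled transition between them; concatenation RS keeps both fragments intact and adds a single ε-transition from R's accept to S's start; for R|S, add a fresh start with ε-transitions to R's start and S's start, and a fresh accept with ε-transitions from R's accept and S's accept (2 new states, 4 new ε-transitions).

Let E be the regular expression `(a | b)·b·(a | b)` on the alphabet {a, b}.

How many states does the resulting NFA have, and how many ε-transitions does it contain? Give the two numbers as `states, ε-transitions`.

14, 10

Bottom-up over the parse tree:
Each of the 5 symbol leaves contributes 2 states and 0 ε-transitions.
  a | b → 6 states, 4 ε-transitions
  a | b → 6 states, 4 ε-transitions
  (a | b)·b·(a | b) → 14 states, 10 ε-transitions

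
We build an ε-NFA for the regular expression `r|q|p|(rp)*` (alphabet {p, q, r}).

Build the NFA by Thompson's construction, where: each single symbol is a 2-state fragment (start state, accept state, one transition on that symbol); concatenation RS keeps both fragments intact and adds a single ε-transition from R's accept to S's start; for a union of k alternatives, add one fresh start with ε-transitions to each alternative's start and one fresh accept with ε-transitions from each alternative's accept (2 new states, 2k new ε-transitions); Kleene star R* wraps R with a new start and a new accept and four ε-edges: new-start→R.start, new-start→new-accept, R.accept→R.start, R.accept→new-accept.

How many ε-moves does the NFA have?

By structural recursion:
Each of the 5 symbol leaves contributes 0 ε-transitions.
  rp = 1 ε-transition
  (rp)* = 5 ε-transitions
  r|q|p|(rp)* = 13 ε-transitions

13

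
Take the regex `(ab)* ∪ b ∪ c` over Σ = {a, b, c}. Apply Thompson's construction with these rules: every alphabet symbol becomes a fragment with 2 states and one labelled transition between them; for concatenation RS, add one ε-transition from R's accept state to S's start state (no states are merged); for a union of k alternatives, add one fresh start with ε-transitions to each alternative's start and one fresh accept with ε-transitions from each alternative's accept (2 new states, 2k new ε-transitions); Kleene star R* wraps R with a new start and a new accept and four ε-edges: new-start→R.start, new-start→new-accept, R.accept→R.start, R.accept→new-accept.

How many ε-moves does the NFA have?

11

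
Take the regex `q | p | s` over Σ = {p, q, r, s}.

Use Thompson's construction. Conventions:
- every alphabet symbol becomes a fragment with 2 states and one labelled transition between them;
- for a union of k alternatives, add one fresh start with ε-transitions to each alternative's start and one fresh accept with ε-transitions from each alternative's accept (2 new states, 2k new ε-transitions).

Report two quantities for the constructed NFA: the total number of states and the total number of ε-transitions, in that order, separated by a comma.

Recursing over subexpressions:
Each of the 3 symbol leaves contributes 2 states and 0 ε-transitions.
  q | p | s → 8 states, 6 ε-transitions

8, 6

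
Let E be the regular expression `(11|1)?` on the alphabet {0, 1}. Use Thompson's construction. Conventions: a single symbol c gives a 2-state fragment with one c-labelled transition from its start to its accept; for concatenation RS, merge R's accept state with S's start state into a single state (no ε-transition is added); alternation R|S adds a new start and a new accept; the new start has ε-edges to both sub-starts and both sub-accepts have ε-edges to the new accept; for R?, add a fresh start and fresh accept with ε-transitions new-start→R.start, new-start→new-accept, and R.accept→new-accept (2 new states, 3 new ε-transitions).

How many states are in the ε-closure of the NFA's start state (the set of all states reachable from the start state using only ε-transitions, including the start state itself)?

Let C(F) = |ε-closure(F.start)| within fragment F, and note whether F accepts ε. Symbol fragments have C = 1 and do not accept ε. Then:
  11 → same as the first factor's closure: |closure| = 1
  11|1 → |closure| = 1 + 1 + 1 = 3 (the new accept is not ε-reachable since no branch accepts ε)
  (11|1)? → new start has ε-edges to the inner start and to the new accept, so |closure| = 2 + 3 = 5

5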